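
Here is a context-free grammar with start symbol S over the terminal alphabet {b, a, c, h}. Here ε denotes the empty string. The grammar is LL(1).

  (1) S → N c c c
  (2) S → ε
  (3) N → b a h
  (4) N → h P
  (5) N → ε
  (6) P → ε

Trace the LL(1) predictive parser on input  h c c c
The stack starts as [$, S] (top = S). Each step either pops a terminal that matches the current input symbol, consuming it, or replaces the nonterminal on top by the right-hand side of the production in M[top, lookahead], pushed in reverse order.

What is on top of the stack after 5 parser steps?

c

     Stack        Input      Action
  1  $ S          h c c c $  expand S → N c c c
  2  $ c c c N    h c c c $  expand N → h P
  3  $ c c c P h  h c c c $  match h
  4  $ c c c P    c c c $    expand P → ε
  5  $ c c c      c c c $    match c
Stack after step 5: $ c c (top = c).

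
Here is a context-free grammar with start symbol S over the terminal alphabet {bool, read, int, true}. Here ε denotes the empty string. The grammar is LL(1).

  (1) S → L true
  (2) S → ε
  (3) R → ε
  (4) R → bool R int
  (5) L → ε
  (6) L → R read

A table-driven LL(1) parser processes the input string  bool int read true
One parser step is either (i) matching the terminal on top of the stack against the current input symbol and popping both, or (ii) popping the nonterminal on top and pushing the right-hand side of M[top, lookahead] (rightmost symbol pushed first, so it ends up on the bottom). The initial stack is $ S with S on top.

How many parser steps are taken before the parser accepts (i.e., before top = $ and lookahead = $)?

8

step 1: stack=$ S  input=bool int read true $  — expand S → L true
step 2: stack=$ true L  input=bool int read true $  — expand L → R read
step 3: stack=$ true read R  input=bool int read true $  — expand R → bool R int
step 4: stack=$ true read int R bool  input=bool int read true $  — match bool
step 5: stack=$ true read int R  input=int read true $  — expand R → ε
step 6: stack=$ true read int  input=int read true $  — match int
step 7: stack=$ true read  input=read true $  — match read
step 8: stack=$ true  input=true $  — match true
Accept reached after 8 steps.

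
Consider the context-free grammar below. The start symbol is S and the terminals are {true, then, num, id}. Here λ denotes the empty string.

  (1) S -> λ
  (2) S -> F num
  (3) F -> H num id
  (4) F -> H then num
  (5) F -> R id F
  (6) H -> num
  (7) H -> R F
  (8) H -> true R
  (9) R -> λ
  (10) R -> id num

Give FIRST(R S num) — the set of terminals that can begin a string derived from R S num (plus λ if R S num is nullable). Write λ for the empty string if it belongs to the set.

{id, num, true}

FIRST(R): from R->λ we get {λ}; from R->id num we get {id}. So FIRST(R) = {λ, id}.
FIRST(S): from S->λ we get {λ}; from S->F num we get {id, num, true}. So FIRST(S) = {λ, id, num, true}.
FIRST(F): from F->H num id we get {id, num, true}; from F->H then num we get {id, num, true}; from F->R id F we get {id}. So FIRST(F) = {id, num, true}.
FIRST(H): from H->num we get {num}; from H->R F we get {id, num, true}; from H->true R we get {true}. So FIRST(H) = {id, num, true}.
FIRST(R S num): take FIRST of each symbol in turn, carrying on past any symbol whose FIRST contains λ; result {id, num, true}.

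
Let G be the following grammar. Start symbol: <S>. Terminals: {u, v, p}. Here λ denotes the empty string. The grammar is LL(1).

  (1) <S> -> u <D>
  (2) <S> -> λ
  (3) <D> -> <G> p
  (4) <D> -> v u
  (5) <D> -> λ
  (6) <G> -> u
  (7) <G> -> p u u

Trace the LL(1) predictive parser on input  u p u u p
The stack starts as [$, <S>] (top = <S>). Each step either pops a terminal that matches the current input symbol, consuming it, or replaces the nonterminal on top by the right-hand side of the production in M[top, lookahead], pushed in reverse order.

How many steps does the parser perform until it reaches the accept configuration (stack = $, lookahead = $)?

     Stack      Input        Action
  1  $ <S>      u p u u p $  expand <S> -> u <D>
  2  $ <D> u    u p u u p $  match u
  3  $ <D>      p u u p $    expand <D> -> <G> p
  4  $ p <G>    p u u p $    expand <G> -> p u u
  5  $ p u u p  p u u p $    match p
  6  $ p u u    u u p $      match u
  7  $ p u      u p $        match u
  8  $ p        p $          match p
Accept reached after 8 steps.

8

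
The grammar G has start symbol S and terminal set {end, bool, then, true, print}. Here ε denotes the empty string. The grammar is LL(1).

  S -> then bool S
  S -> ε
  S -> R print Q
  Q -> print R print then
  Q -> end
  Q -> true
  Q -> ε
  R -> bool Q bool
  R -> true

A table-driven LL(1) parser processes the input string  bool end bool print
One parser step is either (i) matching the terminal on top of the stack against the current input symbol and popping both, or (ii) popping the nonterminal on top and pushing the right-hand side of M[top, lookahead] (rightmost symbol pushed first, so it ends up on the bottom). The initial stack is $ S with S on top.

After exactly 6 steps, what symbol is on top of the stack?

print

     Stack                  Input                  Action
  1  $ S                    bool end bool print $  expand S -> R print Q
  2  $ Q print R            bool end bool print $  expand R -> bool Q bool
  3  $ Q print bool Q bool  bool end bool print $  match bool
  4  $ Q print bool Q       end bool print $       expand Q -> end
  5  $ Q print bool end     end bool print $       match end
  6  $ Q print bool         bool print $           match bool
Stack after step 6: $ Q print (top = print).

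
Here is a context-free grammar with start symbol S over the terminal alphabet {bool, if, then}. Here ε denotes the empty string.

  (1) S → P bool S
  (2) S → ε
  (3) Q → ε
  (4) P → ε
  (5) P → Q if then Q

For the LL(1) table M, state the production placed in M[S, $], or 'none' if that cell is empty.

S → ε

FIRST(Q): from Q→ε we get {ε}. So FIRST(Q) = {ε}.
FIRST(P): from P→ε we get {ε}; from P→Q if then Q we get {if}. So FIRST(P) = {ε, if}.
FIRST(S): from S→P bool S we get {bool, if}; from S→ε we get {ε}. So FIRST(S) = {ε, bool, if}.
FOLLOW(S) includes $ since S is the start symbol.
FOLLOW(S): in S→P bool S, the suffix after S is empty (adds nothing new). Thus FOLLOW(S) = {$}.
For S → P bool S: FIRST(P bool S) = {bool, if}, so it goes in M[S, t] for t ∈ {bool, if}.
For S → ε: FIRST(ε) = {ε}, so it goes in M[S, t] for t ∈ {}; since ε ∈ FIRST, also for every t ∈ FOLLOW(S) = {$}.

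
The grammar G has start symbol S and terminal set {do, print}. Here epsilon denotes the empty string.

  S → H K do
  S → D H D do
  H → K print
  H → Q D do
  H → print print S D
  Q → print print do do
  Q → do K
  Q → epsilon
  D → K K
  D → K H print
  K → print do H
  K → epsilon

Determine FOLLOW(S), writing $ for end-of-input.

{$, do, print}

FIRST(Q) = {epsilon, do, print}
FIRST(K) = {epsilon, print}
FIRST(S) = {do, print}  (via H K do, D H D do)
FIRST(H) = {do, print}  (via K print, Q D do)
FIRST(D) = {epsilon, do, print}  (via K K, K H print)
FOLLOW(S) includes $ since S is the start symbol.
FOLLOW(Q): in H→Q D do, Q is followed by D do with FIRST {do, print}. Thus FOLLOW(Q) = {do, print}.
FOLLOW(S): in H→print print S D, S is followed by D with FIRST {epsilon, do, print}; in H→print print S D, the suffix after S is nullable, so FOLLOW(S) ⊇ FOLLOW(H) = {do, print}. Thus FOLLOW(S) = {$, do, print}.
FOLLOW(H): in S→H K do, H is followed by K do with FIRST {do, print}; in S→D H D do, H is followed by D do with FIRST {do, print}; in D→K H print, H is followed by print with FIRST {print}; in K→print do H, the suffix after H is empty, so FOLLOW(H) ⊇ FOLLOW(K) = {do, print}. Thus FOLLOW(H) = {do, print}.
FOLLOW(D): in S→D H D do (occurrence 1), D is followed by H D do with FIRST {do, print}; in S→D H D do (occurrence 2), D is followed by do with FIRST {do}; in H→Q D do, D is followed by do with FIRST {do}; in H→print print S D, the suffix after D is empty, so FOLLOW(D) ⊇ FOLLOW(H) = {do, print}. Thus FOLLOW(D) = {do, print}.
FOLLOW(K): in S→H K do, K is followed by do with FIRST {do}; in H→K print, K is followed by print with FIRST {print}; in Q→do K, the suffix after K is empty, so FOLLOW(K) ⊇ FOLLOW(Q) = {do, print}; in D→K K (occurrence 1), K is followed by K with FIRST {epsilon, print}; in D→K K (occurrence 1), the suffix after K is nullable, so FOLLOW(K) ⊇ FOLLOW(D) = {do, print}; in D→K K (occurrence 2), the suffix after K is empty, so FOLLOW(K) ⊇ FOLLOW(D) = {do, print}; in D→K H print, K is followed by H print with FIRST {do, print}. Thus FOLLOW(K) = {do, print}.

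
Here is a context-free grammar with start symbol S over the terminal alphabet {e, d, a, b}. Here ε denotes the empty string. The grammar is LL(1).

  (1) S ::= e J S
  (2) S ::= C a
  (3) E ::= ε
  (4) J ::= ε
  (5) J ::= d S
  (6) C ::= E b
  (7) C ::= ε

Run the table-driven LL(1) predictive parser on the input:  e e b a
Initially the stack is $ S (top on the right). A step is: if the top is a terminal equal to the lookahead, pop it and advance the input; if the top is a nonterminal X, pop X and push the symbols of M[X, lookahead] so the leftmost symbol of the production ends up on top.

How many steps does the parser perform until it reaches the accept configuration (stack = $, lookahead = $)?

      Stack    Input      Action
   1  $ S      e e b a $  expand S ::= e J S
   2  $ S J e  e e b a $  match e
   3  $ S J    e b a $    expand J ::= ε
   4  $ S      e b a $    expand S ::= e J S
   5  $ S J e  e b a $    match e
   6  $ S J    b a $      expand J ::= ε
   7  $ S      b a $      expand S ::= C a
   8  $ a C    b a $      expand C ::= E b
   9  $ a b E  b a $      expand E ::= ε
  10  $ a b    b a $      match b
  11  $ a      a $        match a
Accept reached after 11 steps.

11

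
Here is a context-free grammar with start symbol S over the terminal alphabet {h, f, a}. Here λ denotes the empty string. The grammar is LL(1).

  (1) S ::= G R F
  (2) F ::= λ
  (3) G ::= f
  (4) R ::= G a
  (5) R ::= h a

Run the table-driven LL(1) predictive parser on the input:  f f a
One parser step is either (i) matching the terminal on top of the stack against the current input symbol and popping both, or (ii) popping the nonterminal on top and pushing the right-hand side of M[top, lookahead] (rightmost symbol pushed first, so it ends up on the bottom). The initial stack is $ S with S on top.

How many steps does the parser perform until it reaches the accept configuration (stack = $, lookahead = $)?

8

     Stack    Input    Action
  1  $ S      f f a $  expand S ::= G R F
  2  $ F R G  f f a $  expand G ::= f
  3  $ F R f  f f a $  match f
  4  $ F R    f a $    expand R ::= G a
  5  $ F a G  f a $    expand G ::= f
  6  $ F a f  f a $    match f
  7  $ F a    a $      match a
  8  $ F      $        expand F ::= λ
Accept reached after 8 steps.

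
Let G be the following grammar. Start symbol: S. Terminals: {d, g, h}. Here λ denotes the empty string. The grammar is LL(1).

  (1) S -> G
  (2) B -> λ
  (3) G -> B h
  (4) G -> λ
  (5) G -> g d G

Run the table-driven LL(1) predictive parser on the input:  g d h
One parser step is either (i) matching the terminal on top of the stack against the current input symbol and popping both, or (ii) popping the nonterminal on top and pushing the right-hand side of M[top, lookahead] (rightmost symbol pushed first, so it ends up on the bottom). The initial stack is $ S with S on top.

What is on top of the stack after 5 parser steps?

step 1: stack=$ S  input=g d h $  — expand S -> G
step 2: stack=$ G  input=g d h $  — expand G -> g d G
step 3: stack=$ G d g  input=g d h $  — match g
step 4: stack=$ G d  input=d h $  — match d
step 5: stack=$ G  input=h $  — expand G -> B h
Stack after step 5: $ h B (top = B).

B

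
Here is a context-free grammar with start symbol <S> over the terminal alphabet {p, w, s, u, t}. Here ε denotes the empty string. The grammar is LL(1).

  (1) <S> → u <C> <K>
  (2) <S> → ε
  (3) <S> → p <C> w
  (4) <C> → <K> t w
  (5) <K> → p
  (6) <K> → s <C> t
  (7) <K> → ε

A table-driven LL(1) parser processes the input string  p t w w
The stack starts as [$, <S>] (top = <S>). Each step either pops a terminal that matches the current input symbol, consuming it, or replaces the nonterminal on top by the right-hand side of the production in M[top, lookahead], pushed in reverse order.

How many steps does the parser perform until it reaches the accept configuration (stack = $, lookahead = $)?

step 1: stack=$ <S>  input=p t w w $  — expand <S> → p <C> w
step 2: stack=$ w <C> p  input=p t w w $  — match p
step 3: stack=$ w <C>  input=t w w $  — expand <C> → <K> t w
step 4: stack=$ w w t <K>  input=t w w $  — expand <K> → ε
step 5: stack=$ w w t  input=t w w $  — match t
step 6: stack=$ w w  input=w w $  — match w
step 7: stack=$ w  input=w $  — match w
Accept reached after 7 steps.

7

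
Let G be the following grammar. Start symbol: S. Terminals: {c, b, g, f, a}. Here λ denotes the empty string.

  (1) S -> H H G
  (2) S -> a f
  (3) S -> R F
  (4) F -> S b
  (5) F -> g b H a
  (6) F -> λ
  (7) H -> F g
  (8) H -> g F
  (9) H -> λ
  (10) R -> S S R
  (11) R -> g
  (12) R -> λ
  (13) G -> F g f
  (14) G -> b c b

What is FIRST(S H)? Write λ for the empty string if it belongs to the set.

FIRST(S) = {λ, a, b, g}  (via H H G, R F)
FIRST(F) = {λ, a, b, g}  (via S b)
FIRST(R) = {λ, a, b, g}  (via S S R)
FIRST(H) = {λ, a, b, g}  (via F g)
FIRST(G) = {a, b, g}  (via F g f)
FIRST(S H): take FIRST of each symbol in turn, carrying on past any symbol whose FIRST contains λ; result {λ, a, b, g}.

{λ, a, b, g}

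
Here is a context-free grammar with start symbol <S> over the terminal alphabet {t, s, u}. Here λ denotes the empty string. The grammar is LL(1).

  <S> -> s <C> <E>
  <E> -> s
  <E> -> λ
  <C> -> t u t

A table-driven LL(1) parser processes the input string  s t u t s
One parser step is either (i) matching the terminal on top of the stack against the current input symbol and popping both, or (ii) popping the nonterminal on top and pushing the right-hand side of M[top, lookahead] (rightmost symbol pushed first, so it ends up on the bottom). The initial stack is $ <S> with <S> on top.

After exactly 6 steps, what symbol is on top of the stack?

<E>

     Stack        Input        Action
  1  $ <S>        s t u t s $  expand <S> -> s <C> <E>
  2  $ <E> <C> s  s t u t s $  match s
  3  $ <E> <C>    t u t s $    expand <C> -> t u t
  4  $ <E> t u t  t u t s $    match t
  5  $ <E> t u    u t s $      match u
  6  $ <E> t      t s $        match t
Stack after step 6: $ <E> (top = <E>).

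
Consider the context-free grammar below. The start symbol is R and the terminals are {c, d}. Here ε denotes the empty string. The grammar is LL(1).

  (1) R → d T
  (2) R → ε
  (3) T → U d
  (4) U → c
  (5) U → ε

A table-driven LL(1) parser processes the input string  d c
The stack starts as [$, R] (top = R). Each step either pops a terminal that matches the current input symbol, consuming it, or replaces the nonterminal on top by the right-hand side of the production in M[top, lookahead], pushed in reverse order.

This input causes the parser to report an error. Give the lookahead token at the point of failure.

$

step 1: stack=$ R  input=d c $  — expand R → d T
step 2: stack=$ T d  input=d c $  — match d
step 3: stack=$ T  input=c $  — expand T → U d
step 4: stack=$ d U  input=c $  — expand U → c
step 5: stack=$ d c  input=c $  — match c
step 6: stack=$ d  input=$  — error: top is terminal d but lookahead is $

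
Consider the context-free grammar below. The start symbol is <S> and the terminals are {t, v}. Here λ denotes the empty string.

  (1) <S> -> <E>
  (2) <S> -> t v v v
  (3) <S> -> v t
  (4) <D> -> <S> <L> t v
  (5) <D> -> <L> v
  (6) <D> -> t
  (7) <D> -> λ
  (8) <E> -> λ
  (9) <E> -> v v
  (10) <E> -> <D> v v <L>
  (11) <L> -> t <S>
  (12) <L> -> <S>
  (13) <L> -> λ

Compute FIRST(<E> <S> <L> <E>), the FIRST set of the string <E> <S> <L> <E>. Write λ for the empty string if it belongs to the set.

{λ, t, v}

FIRST(<S>) = {λ, t, v}  (via <E>)
FIRST(<L>) = {λ, t, v}  (via <S>)
FIRST(<D>) = {λ, t, v}  (via <S> <L> t v, <L> v)
FIRST(<E>) = {λ, t, v}  (via <D> v v <L>)
FIRST(<E> <S> <L> <E>): take FIRST of each symbol in turn, carrying on past any symbol whose FIRST contains λ; result {λ, t, v}.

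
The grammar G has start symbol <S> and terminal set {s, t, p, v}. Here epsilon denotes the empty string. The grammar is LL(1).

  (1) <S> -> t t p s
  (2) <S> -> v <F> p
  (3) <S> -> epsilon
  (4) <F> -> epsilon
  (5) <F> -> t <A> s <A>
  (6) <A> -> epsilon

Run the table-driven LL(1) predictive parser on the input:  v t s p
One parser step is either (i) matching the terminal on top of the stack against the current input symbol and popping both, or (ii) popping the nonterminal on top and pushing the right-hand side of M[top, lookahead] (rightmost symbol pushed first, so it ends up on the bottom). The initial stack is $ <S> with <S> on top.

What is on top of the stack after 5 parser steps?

     Stack            Input      Action
  1  $ <S>            v t s p $  expand <S> -> v <F> p
  2  $ p <F> v        v t s p $  match v
  3  $ p <F>          t s p $    expand <F> -> t <A> s <A>
  4  $ p <A> s <A> t  t s p $    match t
  5  $ p <A> s <A>    s p $      expand <A> -> epsilon
Stack after step 5: $ p <A> s (top = s).

s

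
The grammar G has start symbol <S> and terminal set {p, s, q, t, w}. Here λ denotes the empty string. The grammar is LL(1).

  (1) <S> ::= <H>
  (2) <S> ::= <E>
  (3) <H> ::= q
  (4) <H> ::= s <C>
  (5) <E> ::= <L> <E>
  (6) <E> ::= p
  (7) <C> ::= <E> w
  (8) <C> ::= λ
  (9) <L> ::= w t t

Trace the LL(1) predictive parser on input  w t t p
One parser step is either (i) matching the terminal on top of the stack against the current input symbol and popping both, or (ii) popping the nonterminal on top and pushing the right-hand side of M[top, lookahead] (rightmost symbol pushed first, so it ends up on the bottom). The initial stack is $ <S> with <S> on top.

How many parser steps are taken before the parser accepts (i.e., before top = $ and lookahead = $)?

8

step 1: stack=$ <S>  input=w t t p $  — expand <S> ::= <E>
step 2: stack=$ <E>  input=w t t p $  — expand <E> ::= <L> <E>
step 3: stack=$ <E> <L>  input=w t t p $  — expand <L> ::= w t t
step 4: stack=$ <E> t t w  input=w t t p $  — match w
step 5: stack=$ <E> t t  input=t t p $  — match t
step 6: stack=$ <E> t  input=t p $  — match t
step 7: stack=$ <E>  input=p $  — expand <E> ::= p
step 8: stack=$ p  input=p $  — match p
Accept reached after 8 steps.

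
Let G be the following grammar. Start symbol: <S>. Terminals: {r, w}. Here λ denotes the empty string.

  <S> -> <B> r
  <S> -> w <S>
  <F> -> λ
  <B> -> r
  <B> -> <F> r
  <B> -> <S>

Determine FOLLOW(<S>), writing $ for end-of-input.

{$, r}

FIRST(<F>) = {λ}
FIRST(<S>) = {r, w}  (via <B> r)
FIRST(<B>) = {r, w}  (via <F> r, <S>)
FOLLOW(<S>) includes $ since <S> is the start symbol.
FOLLOW(<F>): in <B>-><F> r, <F> is followed by r with FIRST {r}. Thus FOLLOW(<F>) = {r}.
FOLLOW(<B>): in <S>-><B> r, <B> is followed by r with FIRST {r}. Thus FOLLOW(<B>) = {r}.
FOLLOW(<S>): in <S>->w <S>, the suffix after <S> is empty (adds nothing new); in <B>-><S>, the suffix after <S> is empty, so FOLLOW(<S>) ⊇ FOLLOW(<B>) = {r}. Thus FOLLOW(<S>) = {$, r}.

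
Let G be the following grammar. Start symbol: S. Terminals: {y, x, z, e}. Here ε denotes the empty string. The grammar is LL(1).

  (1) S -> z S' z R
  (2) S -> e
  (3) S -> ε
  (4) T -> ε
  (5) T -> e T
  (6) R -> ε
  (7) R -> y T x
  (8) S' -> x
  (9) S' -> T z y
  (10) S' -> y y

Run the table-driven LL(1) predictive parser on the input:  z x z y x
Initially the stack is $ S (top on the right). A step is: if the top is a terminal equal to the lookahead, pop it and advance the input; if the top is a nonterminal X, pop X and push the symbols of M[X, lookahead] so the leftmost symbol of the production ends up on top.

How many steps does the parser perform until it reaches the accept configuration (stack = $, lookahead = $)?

9

step 1: stack=$ S  input=z x z y x $  — expand S -> z S' z R
step 2: stack=$ R z S' z  input=z x z y x $  — match z
step 3: stack=$ R z S'  input=x z y x $  — expand S' -> x
step 4: stack=$ R z x  input=x z y x $  — match x
step 5: stack=$ R z  input=z y x $  — match z
step 6: stack=$ R  input=y x $  — expand R -> y T x
step 7: stack=$ x T y  input=y x $  — match y
step 8: stack=$ x T  input=x $  — expand T -> ε
step 9: stack=$ x  input=x $  — match x
Accept reached after 9 steps.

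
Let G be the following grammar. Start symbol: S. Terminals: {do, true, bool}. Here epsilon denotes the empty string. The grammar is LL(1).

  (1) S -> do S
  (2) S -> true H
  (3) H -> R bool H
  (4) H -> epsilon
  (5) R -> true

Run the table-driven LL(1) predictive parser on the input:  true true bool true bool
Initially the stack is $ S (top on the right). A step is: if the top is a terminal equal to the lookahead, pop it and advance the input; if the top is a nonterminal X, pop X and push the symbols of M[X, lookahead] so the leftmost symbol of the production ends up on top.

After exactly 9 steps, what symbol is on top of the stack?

     Stack          Input                       Action
  1  $ S            true true bool true bool $  expand S -> true H
  2  $ H true       true true bool true bool $  match true
  3  $ H            true bool true bool $       expand H -> R bool H
  4  $ H bool R     true bool true bool $       expand R -> true
  5  $ H bool true  true bool true bool $       match true
  6  $ H bool       bool true bool $            match bool
  7  $ H            true bool $                 expand H -> R bool H
  8  $ H bool R     true bool $                 expand R -> true
  9  $ H bool true  true bool $                 match true
Stack after step 9: $ H bool (top = bool).

bool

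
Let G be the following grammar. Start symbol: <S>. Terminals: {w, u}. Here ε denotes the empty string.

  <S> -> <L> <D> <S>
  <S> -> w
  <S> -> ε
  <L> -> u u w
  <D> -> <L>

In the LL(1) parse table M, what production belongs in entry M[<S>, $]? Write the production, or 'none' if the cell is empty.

FIRST(<L>): from <L>->u u w we get {u}. So FIRST(<L>) = {u}.
FIRST(<S>): from <S>-><L> <D> <S> we get {u}; from <S>->w we get {w}; from <S>->ε we get {ε}. So FIRST(<S>) = {ε, u, w}.
FIRST(<D>): from <D>-><L> we get {u}. So FIRST(<D>) = {u}.
FOLLOW(<S>) includes $ since <S> is the start symbol.
FOLLOW(<S>): in <S>-><L> <D> <S>, the suffix after <S> is empty (adds nothing new). Thus FOLLOW(<S>) = {$}.
For <S> -> <L> <D> <S>: FIRST(<L> <D> <S>) = {u}, so it goes in M[<S>, t] for t ∈ {u}.
For <S> -> w: FIRST(w) = {w}, so it goes in M[<S>, t] for t ∈ {w}.
For <S> -> ε: FIRST(ε) = {ε}, so it goes in M[<S>, t] for t ∈ {}; since ε ∈ FIRST, also for every t ∈ FOLLOW(<S>) = {$}.

<S> -> ε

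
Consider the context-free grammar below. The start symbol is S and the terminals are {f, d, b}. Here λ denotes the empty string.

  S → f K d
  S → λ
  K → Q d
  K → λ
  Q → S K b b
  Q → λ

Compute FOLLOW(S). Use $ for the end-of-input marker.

{$, b, d, f}

FIRST(S) = {λ, f}
FIRST(K) = {λ, b, d, f}  (via Q d)
FIRST(Q) = {λ, b, d, f}  (via S K b b)
FOLLOW(S) includes $ since S is the start symbol.
FOLLOW(S): in Q→S K b b, S is followed by K b b with FIRST {b, d, f}. Thus FOLLOW(S) = {$, b, d, f}.
FOLLOW(K): in S→f K d, K is followed by d with FIRST {d}; in Q→S K b b, K is followed by b b with FIRST {b}. Thus FOLLOW(K) = {b, d}.
FOLLOW(Q): in K→Q d, Q is followed by d with FIRST {d}. Thus FOLLOW(Q) = {d}.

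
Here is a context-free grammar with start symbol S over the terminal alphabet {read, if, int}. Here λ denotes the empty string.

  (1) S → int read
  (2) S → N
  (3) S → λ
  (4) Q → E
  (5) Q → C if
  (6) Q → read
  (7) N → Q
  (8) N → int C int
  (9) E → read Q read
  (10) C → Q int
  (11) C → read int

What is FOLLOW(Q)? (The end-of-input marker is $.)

FIRST(E): from E→read Q read we get {read}. So FIRST(E) = {read}.
FIRST(S): from S→int read we get {int}; from S→N we get {int, read}; from S→λ we get {λ}. So FIRST(S) = {λ, int, read}.
FIRST(Q): from Q→E we get {read}; from Q→C if we get {read}; from Q→read we get {read}. So FIRST(Q) = {read}.
FIRST(N): from N→Q we get {read}; from N→int C int we get {int}. So FIRST(N) = {int, read}.
FIRST(C): from C→Q int we get {read}; from C→read int we get {read}. So FIRST(C) = {read}.
FOLLOW(S) includes $ since S is the start symbol.
FOLLOW(S): S appears on no right-hand side. Thus FOLLOW(S) = {$}.
FOLLOW(N): in S→N, the suffix after N is empty, so FOLLOW(N) ⊇ FOLLOW(S) = {$}. Thus FOLLOW(N) = {$}.
FOLLOW(Q): in N→Q, the suffix after Q is empty, so FOLLOW(Q) ⊇ FOLLOW(N) = {$}; in E→read Q read, Q is followed by read with FIRST {read}; in C→Q int, Q is followed by int with FIRST {int}. Thus FOLLOW(Q) = {$, int, read}.
FOLLOW(E): in Q→E, the suffix after E is empty, so FOLLOW(E) ⊇ FOLLOW(Q) = {$, int, read}. Thus FOLLOW(E) = {$, int, read}.
FOLLOW(C): in Q→C if, C is followed by if with FIRST {if}; in N→int C int, C is followed by int with FIRST {int}. Thus FOLLOW(C) = {if, int}.

{$, int, read}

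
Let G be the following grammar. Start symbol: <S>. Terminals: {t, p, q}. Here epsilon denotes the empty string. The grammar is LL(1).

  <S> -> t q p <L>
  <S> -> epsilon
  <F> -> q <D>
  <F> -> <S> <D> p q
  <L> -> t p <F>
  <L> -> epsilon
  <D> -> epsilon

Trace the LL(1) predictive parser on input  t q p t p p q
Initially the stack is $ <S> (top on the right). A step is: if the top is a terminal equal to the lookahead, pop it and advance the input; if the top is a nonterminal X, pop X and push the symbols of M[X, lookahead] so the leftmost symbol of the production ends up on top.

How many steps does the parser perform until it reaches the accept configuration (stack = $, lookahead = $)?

step 1: stack=$ <S>  input=t q p t p p q $  — expand <S> -> t q p <L>
step 2: stack=$ <L> p q t  input=t q p t p p q $  — match t
step 3: stack=$ <L> p q  input=q p t p p q $  — match q
step 4: stack=$ <L> p  input=p t p p q $  — match p
step 5: stack=$ <L>  input=t p p q $  — expand <L> -> t p <F>
step 6: stack=$ <F> p t  input=t p p q $  — match t
step 7: stack=$ <F> p  input=p p q $  — match p
step 8: stack=$ <F>  input=p q $  — expand <F> -> <S> <D> p q
step 9: stack=$ q p <D> <S>  input=p q $  — expand <S> -> epsilon
step 10: stack=$ q p <D>  input=p q $  — expand <D> -> epsilon
step 11: stack=$ q p  input=p q $  — match p
step 12: stack=$ q  input=q $  — match q
Accept reached after 12 steps.

12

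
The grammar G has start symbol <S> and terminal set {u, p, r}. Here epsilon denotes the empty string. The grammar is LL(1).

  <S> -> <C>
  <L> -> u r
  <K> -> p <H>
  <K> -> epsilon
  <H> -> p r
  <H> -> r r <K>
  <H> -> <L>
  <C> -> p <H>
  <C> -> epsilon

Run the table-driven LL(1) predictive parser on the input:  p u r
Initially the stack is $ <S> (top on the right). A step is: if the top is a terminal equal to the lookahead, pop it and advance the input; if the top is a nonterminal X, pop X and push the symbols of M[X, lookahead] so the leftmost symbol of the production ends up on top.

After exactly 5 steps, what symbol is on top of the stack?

u

     Stack    Input    Action
  1  $ <S>    p u r $  expand <S> -> <C>
  2  $ <C>    p u r $  expand <C> -> p <H>
  3  $ <H> p  p u r $  match p
  4  $ <H>    u r $    expand <H> -> <L>
  5  $ <L>    u r $    expand <L> -> u r
Stack after step 5: $ r u (top = u).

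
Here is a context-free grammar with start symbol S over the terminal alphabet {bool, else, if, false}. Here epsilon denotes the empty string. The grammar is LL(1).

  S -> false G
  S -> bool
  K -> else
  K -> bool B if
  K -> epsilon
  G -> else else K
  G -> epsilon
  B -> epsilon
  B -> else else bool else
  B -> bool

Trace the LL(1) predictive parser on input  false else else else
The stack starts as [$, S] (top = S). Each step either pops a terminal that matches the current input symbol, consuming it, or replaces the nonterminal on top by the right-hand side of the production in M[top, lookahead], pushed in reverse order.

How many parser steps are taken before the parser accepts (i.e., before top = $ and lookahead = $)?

7

step 1: stack=$ S  input=false else else else $  — expand S -> false G
step 2: stack=$ G false  input=false else else else $  — match false
step 3: stack=$ G  input=else else else $  — expand G -> else else K
step 4: stack=$ K else else  input=else else else $  — match else
step 5: stack=$ K else  input=else else $  — match else
step 6: stack=$ K  input=else $  — expand K -> else
step 7: stack=$ else  input=else $  — match else
Accept reached after 7 steps.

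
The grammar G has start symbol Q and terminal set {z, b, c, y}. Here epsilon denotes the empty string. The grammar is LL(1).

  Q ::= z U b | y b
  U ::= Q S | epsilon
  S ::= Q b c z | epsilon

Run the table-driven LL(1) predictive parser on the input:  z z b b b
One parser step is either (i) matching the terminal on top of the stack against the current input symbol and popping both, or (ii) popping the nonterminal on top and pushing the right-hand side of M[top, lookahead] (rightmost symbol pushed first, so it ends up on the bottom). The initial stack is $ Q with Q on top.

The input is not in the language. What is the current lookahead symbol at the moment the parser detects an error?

b

step 1: stack=$ Q  input=z z b b b $  — expand Q ::= z U b
step 2: stack=$ b U z  input=z z b b b $  — match z
step 3: stack=$ b U  input=z b b b $  — expand U ::= Q S
step 4: stack=$ b S Q  input=z b b b $  — expand Q ::= z U b
step 5: stack=$ b S b U z  input=z b b b $  — match z
step 6: stack=$ b S b U  input=b b b $  — expand U ::= epsilon
step 7: stack=$ b S b  input=b b b $  — match b
step 8: stack=$ b S  input=b b $  — expand S ::= epsilon
step 9: stack=$ b  input=b b $  — match b
step 10: stack=$  input=b $  — error: stack empty but input remains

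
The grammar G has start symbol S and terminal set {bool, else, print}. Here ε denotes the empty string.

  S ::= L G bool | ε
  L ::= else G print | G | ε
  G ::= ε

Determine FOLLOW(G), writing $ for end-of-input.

FIRST(G) = {ε}
FIRST(L) = {ε, else}  (via G)
FIRST(S) = {ε, bool, else}  (via L G bool)
FOLLOW(S) includes $ since S is the start symbol.
FOLLOW(S): S appears on no right-hand side. Thus FOLLOW(S) = {$}.
FOLLOW(L): in S::=L G bool, L is followed by G bool with FIRST {bool}. Thus FOLLOW(L) = {bool}.
FOLLOW(G): in S::=L G bool, G is followed by bool with FIRST {bool}; in L::=else G print, G is followed by print with FIRST {print}; in L::=G, the suffix after G is empty, so FOLLOW(G) ⊇ FOLLOW(L) = {bool}. Thus FOLLOW(G) = {bool, print}.

{bool, print}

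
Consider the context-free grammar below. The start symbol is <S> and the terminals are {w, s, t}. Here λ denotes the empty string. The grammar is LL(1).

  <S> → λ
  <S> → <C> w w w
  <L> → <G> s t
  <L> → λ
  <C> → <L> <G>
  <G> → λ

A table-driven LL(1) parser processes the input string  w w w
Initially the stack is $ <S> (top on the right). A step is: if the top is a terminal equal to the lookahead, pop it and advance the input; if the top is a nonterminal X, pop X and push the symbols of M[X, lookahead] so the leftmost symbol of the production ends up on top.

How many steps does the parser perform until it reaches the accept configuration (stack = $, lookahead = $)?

7

     Stack            Input    Action
  1  $ <S>            w w w $  expand <S> → <C> w w w
  2  $ w w w <C>      w w w $  expand <C> → <L> <G>
  3  $ w w w <G> <L>  w w w $  expand <L> → λ
  4  $ w w w <G>      w w w $  expand <G> → λ
  5  $ w w w          w w w $  match w
  6  $ w w            w w $    match w
  7  $ w              w $      match w
Accept reached after 7 steps.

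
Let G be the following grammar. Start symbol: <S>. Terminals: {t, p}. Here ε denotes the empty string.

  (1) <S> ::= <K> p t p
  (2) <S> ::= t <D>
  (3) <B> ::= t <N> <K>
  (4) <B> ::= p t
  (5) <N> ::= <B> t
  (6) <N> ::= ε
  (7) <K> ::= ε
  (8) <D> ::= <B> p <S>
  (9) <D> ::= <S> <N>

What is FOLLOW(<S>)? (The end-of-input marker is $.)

{$, p, t}

FIRST(<B>) = {p, t}
FIRST(<K>) = {ε}
FIRST(<S>) = {p, t}  (via <K> p t p)
FIRST(<N>) = {ε, p, t}  (via <B> t)
FIRST(<D>) = {p, t}  (via <B> p <S>, <S> <N>)
FOLLOW(<S>) includes $ since <S> is the start symbol.
FOLLOW(<B>): in <N>::=<B> t, <B> is followed by t with FIRST {t}; in <D>::=<B> p <S>, <B> is followed by p <S> with FIRST {p}. Thus FOLLOW(<B>) = {p, t}.
FOLLOW(<K>): in <S>::=<K> p t p, <K> is followed by p t p with FIRST {p}; in <B>::=t <N> <K>, the suffix after <K> is empty, so FOLLOW(<K>) ⊇ FOLLOW(<B>) = {p, t}. Thus FOLLOW(<K>) = {p, t}.
FOLLOW(<S>): in <D>::=<B> p <S>, the suffix after <S> is empty, so FOLLOW(<S>) ⊇ FOLLOW(<D>) = {$, p, t}; in <D>::=<S> <N>, <S> is followed by <N> with FIRST {ε, p, t}; in <D>::=<S> <N>, the suffix after <S> is nullable, so FOLLOW(<S>) ⊇ FOLLOW(<D>) = {$, p, t}. Thus FOLLOW(<S>) = {$, p, t}.
FOLLOW(<D>): in <S>::=t <D>, the suffix after <D> is empty, so FOLLOW(<D>) ⊇ FOLLOW(<S>) = {$, p, t}. Thus FOLLOW(<D>) = {$, p, t}.
FOLLOW(<N>): in <B>::=t <N> <K>, <N> is followed by <K> with FIRST {ε}; in <B>::=t <N> <K>, the suffix after <N> is nullable, so FOLLOW(<N>) ⊇ FOLLOW(<B>) = {p, t}; in <D>::=<S> <N>, the suffix after <N> is empty, so FOLLOW(<N>) ⊇ FOLLOW(<D>) = {$, p, t}. Thus FOLLOW(<N>) = {$, p, t}.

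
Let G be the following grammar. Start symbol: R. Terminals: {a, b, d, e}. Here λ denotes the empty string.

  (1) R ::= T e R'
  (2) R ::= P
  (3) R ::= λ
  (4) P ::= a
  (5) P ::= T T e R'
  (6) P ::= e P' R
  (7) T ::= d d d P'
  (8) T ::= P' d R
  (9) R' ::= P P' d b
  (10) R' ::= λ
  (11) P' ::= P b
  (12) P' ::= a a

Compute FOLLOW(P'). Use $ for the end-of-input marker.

FIRST(R) = {λ, a, d, e}  (via T e R', P)
FIRST(P) = {a, d, e}  (via T T e R')
FIRST(R') = {λ, a, d, e}  (via P P' d b)
FIRST(P') = {a, d, e}  (via P b)
FIRST(T) = {a, d, e}  (via P' d R)
FOLLOW(R) includes $ since R is the start symbol.
FOLLOW(T): in R::=T e R', T is followed by e R' with FIRST {e}; in P::=T T e R' (occurrence 1), T is followed by T e R' with FIRST {a, d, e}; in P::=T T e R' (occurrence 2), T is followed by e R' with FIRST {e}. Thus FOLLOW(T) = {a, d, e}.
FOLLOW(R): in P::=e P' R, the suffix after R is empty, so FOLLOW(R) ⊇ FOLLOW(P) = {$, a, b, d, e}; in T::=P' d R, the suffix after R is empty, so FOLLOW(R) ⊇ FOLLOW(T) = {a, d, e}. Thus FOLLOW(R) = {$, a, b, d, e}.
FOLLOW(P): in R::=P, the suffix after P is empty, so FOLLOW(P) ⊇ FOLLOW(R) = {$, a, b, d, e}; in R'::=P P' d b, P is followed by P' d b with FIRST {a, d, e}; in P'::=P b, P is followed by b with FIRST {b}. Thus FOLLOW(P) = {$, a, b, d, e}.
FOLLOW(R'): in R::=T e R', the suffix after R' is empty, so FOLLOW(R') ⊇ FOLLOW(R) = {$, a, b, d, e}; in P::=T T e R', the suffix after R' is empty, so FOLLOW(R') ⊇ FOLLOW(P) = {$, a, b, d, e}. Thus FOLLOW(R') = {$, a, b, d, e}.
FOLLOW(P'): in P::=e P' R, P' is followed by R with FIRST {λ, a, d, e}; in P::=e P' R, the suffix after P' is nullable, so FOLLOW(P') ⊇ FOLLOW(P) = {$, a, b, d, e}; in T::=d d d P', the suffix after P' is empty, so FOLLOW(P') ⊇ FOLLOW(T) = {a, d, e}; in T::=P' d R, P' is followed by d R with FIRST {d}; in R'::=P P' d b, P' is followed by d b with FIRST {d}. Thus FOLLOW(P') = {$, a, b, d, e}.

{$, a, b, d, e}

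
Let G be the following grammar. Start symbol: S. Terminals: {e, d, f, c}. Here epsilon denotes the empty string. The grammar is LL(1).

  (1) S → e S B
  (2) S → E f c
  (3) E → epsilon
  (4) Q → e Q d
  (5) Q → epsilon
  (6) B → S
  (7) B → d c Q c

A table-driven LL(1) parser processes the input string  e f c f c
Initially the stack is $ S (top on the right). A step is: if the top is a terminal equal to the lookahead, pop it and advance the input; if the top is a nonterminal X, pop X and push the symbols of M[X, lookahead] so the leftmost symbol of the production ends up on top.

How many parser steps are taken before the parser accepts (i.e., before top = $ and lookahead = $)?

11

step 1: stack=$ S  input=e f c f c $  — expand S → e S B
step 2: stack=$ B S e  input=e f c f c $  — match e
step 3: stack=$ B S  input=f c f c $  — expand S → E f c
step 4: stack=$ B c f E  input=f c f c $  — expand E → epsilon
step 5: stack=$ B c f  input=f c f c $  — match f
step 6: stack=$ B c  input=c f c $  — match c
step 7: stack=$ B  input=f c $  — expand B → S
step 8: stack=$ S  input=f c $  — expand S → E f c
step 9: stack=$ c f E  input=f c $  — expand E → epsilon
step 10: stack=$ c f  input=f c $  — match f
step 11: stack=$ c  input=c $  — match c
Accept reached after 11 steps.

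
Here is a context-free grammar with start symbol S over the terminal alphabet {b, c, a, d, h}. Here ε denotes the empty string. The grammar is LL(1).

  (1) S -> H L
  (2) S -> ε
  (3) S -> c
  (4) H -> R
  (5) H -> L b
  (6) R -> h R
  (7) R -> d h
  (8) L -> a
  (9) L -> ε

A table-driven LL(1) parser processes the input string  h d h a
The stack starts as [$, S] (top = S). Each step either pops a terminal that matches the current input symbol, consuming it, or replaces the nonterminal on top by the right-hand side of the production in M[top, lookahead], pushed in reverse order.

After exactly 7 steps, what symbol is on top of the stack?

step 1: stack=$ S  input=h d h a $  — expand S -> H L
step 2: stack=$ L H  input=h d h a $  — expand H -> R
step 3: stack=$ L R  input=h d h a $  — expand R -> h R
step 4: stack=$ L R h  input=h d h a $  — match h
step 5: stack=$ L R  input=d h a $  — expand R -> d h
step 6: stack=$ L h d  input=d h a $  — match d
step 7: stack=$ L h  input=h a $  — match h
Stack after step 7: $ L (top = L).

L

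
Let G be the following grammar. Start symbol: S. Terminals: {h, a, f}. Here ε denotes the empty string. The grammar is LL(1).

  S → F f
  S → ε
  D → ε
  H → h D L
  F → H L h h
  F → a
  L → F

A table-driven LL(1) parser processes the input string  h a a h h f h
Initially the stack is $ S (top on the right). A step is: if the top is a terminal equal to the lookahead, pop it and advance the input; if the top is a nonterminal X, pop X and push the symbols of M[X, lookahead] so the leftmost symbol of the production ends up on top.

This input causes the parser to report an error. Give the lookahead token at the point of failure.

      Stack            Input            Action
   1  $ S              h a a h h f h $  expand S → F f
   2  $ f F            h a a h h f h $  expand F → H L h h
   3  $ f h h L H      h a a h h f h $  expand H → h D L
   4  $ f h h L L D h  h a a h h f h $  match h
   5  $ f h h L L D    a a h h f h $    expand D → ε
   6  $ f h h L L      a a h h f h $    expand L → F
   7  $ f h h L F      a a h h f h $    expand F → a
   8  $ f h h L a      a a h h f h $    match a
   9  $ f h h L        a h h f h $      expand L → F
  10  $ f h h F        a h h f h $      expand F → a
  11  $ f h h a        a h h f h $      match a
  12  $ f h h          h h f h $        match h
  13  $ f h            h f h $          match h
  14  $ f              f h $            match f
  15  $                h $              error: stack empty but input remains

h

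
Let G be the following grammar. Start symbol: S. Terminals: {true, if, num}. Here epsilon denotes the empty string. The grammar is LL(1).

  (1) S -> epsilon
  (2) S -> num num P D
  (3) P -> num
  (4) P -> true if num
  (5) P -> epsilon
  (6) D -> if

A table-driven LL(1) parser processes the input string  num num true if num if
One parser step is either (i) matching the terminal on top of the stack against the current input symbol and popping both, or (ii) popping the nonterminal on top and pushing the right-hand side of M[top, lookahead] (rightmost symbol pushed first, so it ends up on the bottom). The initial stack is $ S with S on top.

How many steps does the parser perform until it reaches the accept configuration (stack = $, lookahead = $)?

     Stack            Input                     Action
  1  $ S              num num true if num if $  expand S -> num num P D
  2  $ D P num num    num num true if num if $  match num
  3  $ D P num        num true if num if $      match num
  4  $ D P            true if num if $          expand P -> true if num
  5  $ D num if true  true if num if $          match true
  6  $ D num if       if num if $               match if
  7  $ D num          num if $                  match num
  8  $ D              if $                      expand D -> if
  9  $ if             if $                      match if
Accept reached after 9 steps.

9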